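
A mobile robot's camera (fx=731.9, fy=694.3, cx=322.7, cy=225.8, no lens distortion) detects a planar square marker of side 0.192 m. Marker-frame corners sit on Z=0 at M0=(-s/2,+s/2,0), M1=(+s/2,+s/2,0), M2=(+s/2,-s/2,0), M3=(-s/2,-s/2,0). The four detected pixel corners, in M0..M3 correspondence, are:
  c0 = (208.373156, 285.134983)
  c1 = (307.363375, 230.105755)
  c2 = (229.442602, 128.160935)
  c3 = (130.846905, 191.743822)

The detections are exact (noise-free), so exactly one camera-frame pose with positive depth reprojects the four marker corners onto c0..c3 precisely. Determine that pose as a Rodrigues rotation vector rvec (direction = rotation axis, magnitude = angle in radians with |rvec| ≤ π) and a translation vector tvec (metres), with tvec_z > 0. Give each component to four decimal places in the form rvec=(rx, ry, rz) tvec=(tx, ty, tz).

Intrinsics K: fx=731.9, fy=694.3, cx=322.7, cy=225.8
Marker side s = 0.192 m; corners in marker frame (Z=0):
  M0 = (-0.0960, +0.0960, 0)
  M1 = (+0.0960, +0.0960, 0)
  M2 = (+0.0960, -0.0960, 0)
  M3 = (-0.0960, -0.0960, 0)
Detected image corners:
  c0 = (208.373156, 285.134983) px
  c1 = (307.363375, 230.105755) px
  c2 = (229.442602, 128.160935) px
  c3 = (130.846905, 191.743822) px
Planar DLT: solve 8×8 A·h = b for H (H[2,2]=1):
  H  [+445.09484 +454.88121 +218.35569]
  H  [-374.62880 +555.77355 +210.76191]
  H  [-0.31723 +0.22877 +1.00000]
B = K⁻¹H; ‖b₁‖=0.922276, ‖b₂‖=0.922276; λ = 2/(‖b₁‖+‖b₂‖) = 1.084274, sign → tz>0 ⇒ λ=+1.084274
r₁ = λ·B[:,0] = (+0.81104,-0.47319,-0.34396); r₂ = λ·B[:,1] = (+0.56452,+0.78727,+0.24805)
r₃ = r₁×r₂ = (+0.15341,-0.39535,+0.90563); SVD([r₁ r₂ r₃]) → R = UVᵀ:
  R  [+0.81104 +0.56452 +0.15341]
  R  [-0.47319 +0.78727 -0.39535]
  R  [-0.34396 +0.24805 +0.90563]
t = (-0.15458, -0.02348, +1.08427) m
tr R = 2.503937; θ = arccos((tr R − 1)/2) = 0.719753 rad = 41.239°
axis k = ((R−Rᵀ)₃₂, (R−Rᵀ)₁₃, (R−Rᵀ)₂₁) / (2 sinθ) = (+0.488017, +0.377255, -0.787095)
rvec = θ·k = (+0.351252, +0.271530, -0.566514)

rvec=(0.3513, 0.2715, -0.5665) tvec=(-0.1546, -0.0235, 1.0843)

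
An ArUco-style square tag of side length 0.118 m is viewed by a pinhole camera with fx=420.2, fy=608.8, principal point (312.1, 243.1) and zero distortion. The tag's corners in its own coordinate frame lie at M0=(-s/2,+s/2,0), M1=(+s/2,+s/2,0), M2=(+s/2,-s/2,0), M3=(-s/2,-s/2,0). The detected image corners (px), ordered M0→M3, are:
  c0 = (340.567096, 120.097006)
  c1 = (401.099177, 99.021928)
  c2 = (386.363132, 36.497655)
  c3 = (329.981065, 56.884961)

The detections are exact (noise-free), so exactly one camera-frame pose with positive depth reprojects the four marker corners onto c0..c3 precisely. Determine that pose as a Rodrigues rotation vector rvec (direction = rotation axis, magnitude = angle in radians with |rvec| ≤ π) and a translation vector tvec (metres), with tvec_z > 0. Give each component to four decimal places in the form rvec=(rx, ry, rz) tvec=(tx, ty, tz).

rvec=(-0.4959, 0.1363, -0.1951) tvec=(0.1033, -0.2275, 0.8345)

Intrinsics K: fx=420.2, fy=608.8, cx=312.1, cy=243.1
Marker side s = 0.118 m; corners in marker frame (Z=0):
  M0 = (-0.0590, +0.0590, 0)
  M1 = (+0.0590, +0.0590, 0)
  M2 = (+0.0590, -0.0590, 0)
  M3 = (-0.0590, -0.0590, 0)
Detected image corners:
  c0 = (340.567096, 120.097006) px
  c1 = (401.099177, 99.021928) px
  c2 = (386.363132, 36.497655) px
  c3 = (329.981065, 56.884961) px
Planar DLT: solve 8×8 A·h = b for H (H[2,2]=1):
  H  [+458.84377 -104.31464 +364.11579]
  H  [-183.29428 +487.46430 +77.10954]
  H  [-0.09864 -0.58027 +1.00000]
B = K⁻¹H; ‖b₁‖=1.198316, ‖b₂‖=1.198316; λ = 2/(‖b₁‖+‖b₂‖) = 0.834504, sign → tz>0 ⇒ λ=+0.834504
r₁ = λ·B[:,0] = (+0.97239,-0.21838,-0.08231); r₂ = λ·B[:,1] = (+0.15250,+0.86155,-0.48424)
r₃ = r₁×r₂ = (+0.17666,+0.45831,+0.87106); SVD([r₁ r₂ r₃]) → R = UVᵀ:
  R  [+0.97239 +0.15250 +0.17666]
  R  [-0.21838 +0.86155 +0.45831]
  R  [-0.08231 -0.48424 +0.87106]
t = (+0.10330, -0.22753, +0.83450) m
tr R = 2.704988; θ = arccos((tr R − 1)/2) = 0.550058 rad = 31.516°
axis k = ((R−Rᵀ)₃₂, (R−Rᵀ)₁₃, (R−Rᵀ)₂₁) / (2 sinθ) = (-0.901551, +0.247711, -0.354745)
rvec = θ·k = (-0.495906, +0.136256, -0.195130)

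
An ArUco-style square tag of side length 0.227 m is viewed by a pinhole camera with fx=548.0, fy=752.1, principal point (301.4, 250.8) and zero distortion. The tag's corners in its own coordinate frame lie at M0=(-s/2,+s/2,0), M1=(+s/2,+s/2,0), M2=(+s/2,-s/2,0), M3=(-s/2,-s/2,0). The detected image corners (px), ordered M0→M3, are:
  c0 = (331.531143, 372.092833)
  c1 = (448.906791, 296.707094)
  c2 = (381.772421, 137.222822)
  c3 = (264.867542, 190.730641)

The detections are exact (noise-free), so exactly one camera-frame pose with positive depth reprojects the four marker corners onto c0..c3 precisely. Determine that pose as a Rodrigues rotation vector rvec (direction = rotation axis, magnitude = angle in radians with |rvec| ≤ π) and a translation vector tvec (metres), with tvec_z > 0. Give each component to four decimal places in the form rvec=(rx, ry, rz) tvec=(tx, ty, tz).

rvec=(-0.3362, -0.3555, -0.4118) tvec=(0.0908, -0.0069, 0.8674)

Intrinsics K: fx=548.0, fy=752.1, cx=301.4, cy=250.8
Marker side s = 0.227 m; corners in marker frame (Z=0):
  M0 = (-0.1135, +0.1135, 0)
  M1 = (+0.1135, +0.1135, 0)
  M2 = (+0.1135, -0.1135, 0)
  M3 = (-0.1135, -0.1135, 0)
Detected image corners:
  c0 = (331.531143, 372.092833) px
  c1 = (448.906791, 296.707094) px
  c2 = (381.772421, 137.222822) px
  c3 = (264.867542, 190.730641) px
Planar DLT: solve 8×8 A·h = b for H (H[2,2]=1):
  H  [+679.96629 +194.80752 +358.76094]
  H  [-167.85303 +678.43464 +244.79785]
  H  [+0.45958 -0.28017 +1.00000]
B = K⁻¹H; ‖b₁‖=1.152887, ‖b₂‖=1.152887; λ = 2/(‖b₁‖+‖b₂‖) = 0.867387, sign → tz>0 ⇒ λ=+0.867387
r₁ = λ·B[:,0] = (+0.85702,-0.32651,+0.39863); r₂ = λ·B[:,1] = (+0.44200,+0.86347,-0.24302)
r₃ = r₁×r₂ = (-0.26486,+0.38447,+0.88433); SVD([r₁ r₂ r₃]) → R = UVᵀ:
  R  [+0.85702 +0.44200 -0.26486]
  R  [-0.32651 +0.86347 +0.38447]
  R  [+0.39863 -0.24302 +0.88433]
t = (+0.09079, -0.00692, +0.86739) m
tr R = 2.604816; θ = arccos((tr R − 1)/2) = 0.639477 rad = 36.639°
axis k = ((R−Rᵀ)₃₂, (R−Rᵀ)₁₃, (R−Rᵀ)₂₁) / (2 sinθ) = (-0.525725, -0.555894, -0.643891)
rvec = θ·k = (-0.336189, -0.355481, -0.411753)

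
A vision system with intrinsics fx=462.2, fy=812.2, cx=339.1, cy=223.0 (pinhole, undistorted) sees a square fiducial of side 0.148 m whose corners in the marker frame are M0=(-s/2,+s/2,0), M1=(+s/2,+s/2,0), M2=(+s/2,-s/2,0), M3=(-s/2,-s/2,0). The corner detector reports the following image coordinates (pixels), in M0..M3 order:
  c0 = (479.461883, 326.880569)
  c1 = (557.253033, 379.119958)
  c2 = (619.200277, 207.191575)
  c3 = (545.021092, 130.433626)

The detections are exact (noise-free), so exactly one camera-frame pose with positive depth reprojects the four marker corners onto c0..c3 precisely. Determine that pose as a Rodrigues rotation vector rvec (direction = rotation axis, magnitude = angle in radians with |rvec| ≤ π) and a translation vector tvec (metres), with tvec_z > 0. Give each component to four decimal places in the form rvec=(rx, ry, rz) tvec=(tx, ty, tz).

rvec=(0.2935, -0.4153, 0.4119) tvec=(0.2614, 0.0294, 0.5685)

Intrinsics K: fx=462.2, fy=812.2, cx=339.1, cy=223.0
Marker side s = 0.148 m; corners in marker frame (Z=0):
  M0 = (-0.0740, +0.0740, 0)
  M1 = (+0.0740, +0.0740, 0)
  M2 = (+0.0740, -0.0740, 0)
  M3 = (-0.0740, -0.0740, 0)
Detected image corners:
  c0 = (479.461883, 326.880569) px
  c1 = (557.253033, 379.119958) px
  c2 = (619.200277, 207.191575) px
  c3 = (545.021092, 130.433626) px
Planar DLT: solve 8×8 A·h = b for H (H[2,2]=1):
  H  [+944.06475 -245.71259 +551.64267]
  H  [+637.80826 +1327.12921 +265.05615]
  H  [+0.78212 +0.33503 +1.00000]
B = K⁻¹H; ‖b₁‖=1.759092, ‖b₂‖=1.759092; λ = 2/(‖b₁‖+‖b₂‖) = 0.568475, sign → tz>0 ⇒ λ=+0.568475
r₁ = λ·B[:,0] = (+0.83494,+0.32434,+0.44462); r₂ = λ·B[:,1] = (-0.44194,+0.87659,+0.19046)
r₃ = r₁×r₂ = (-0.32797,-0.35551,+0.87524); SVD([r₁ r₂ r₃]) → R = UVᵀ:
  R  [+0.83494 -0.44194 -0.32797]
  R  [+0.32434 +0.87659 -0.35551]
  R  [+0.44462 +0.19046 +0.87524]
t = (+0.26141, +0.02944, +0.56848) m
tr R = 2.586768; θ = arccos((tr R − 1)/2) = 0.654448 rad = 37.497°
axis k = ((R−Rᵀ)₃₂, (R−Rᵀ)₁₃, (R−Rᵀ)₂₁) / (2 sinθ) = (+0.448458, -0.634600, +0.629419)
rvec = θ·k = (+0.293492, -0.415313, +0.411922)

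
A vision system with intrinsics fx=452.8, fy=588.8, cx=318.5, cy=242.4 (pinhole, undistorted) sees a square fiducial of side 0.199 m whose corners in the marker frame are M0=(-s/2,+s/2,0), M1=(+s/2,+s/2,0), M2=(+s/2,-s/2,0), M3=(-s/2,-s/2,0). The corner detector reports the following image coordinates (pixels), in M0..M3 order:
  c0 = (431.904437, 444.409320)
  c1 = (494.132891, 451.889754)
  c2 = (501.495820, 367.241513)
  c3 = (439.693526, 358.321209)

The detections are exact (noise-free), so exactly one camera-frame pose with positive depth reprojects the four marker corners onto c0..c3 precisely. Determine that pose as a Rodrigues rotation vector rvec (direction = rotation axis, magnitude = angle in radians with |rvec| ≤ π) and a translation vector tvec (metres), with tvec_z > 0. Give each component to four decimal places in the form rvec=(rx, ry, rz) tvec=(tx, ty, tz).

Intrinsics K: fx=452.8, fy=588.8, cx=318.5, cy=242.4
Marker side s = 0.199 m; corners in marker frame (Z=0):
  M0 = (-0.0995, +0.0995, 0)
  M1 = (+0.0995, +0.0995, 0)
  M2 = (+0.0995, -0.0995, 0)
  M3 = (-0.0995, -0.0995, 0)
Detected image corners:
  c0 = (431.904437, 444.409320) px
  c1 = (494.132891, 451.889754) px
  c2 = (501.495820, 367.241513) px
  c3 = (439.693526, 358.321209) px
Planar DLT: solve 8×8 A·h = b for H (H[2,2]=1):
  H  [+352.26908 -49.21653 +467.08425]
  H  [+76.51318 +419.26495 +405.39947]
  H  [+0.08705 -0.02390 +1.00000]
B = K⁻¹H; ‖b₁‖=0.728121, ‖b₂‖=0.728121; λ = 2/(‖b₁‖+‖b₂‖) = 1.373398, sign → tz>0 ⇒ λ=+1.373398
r₁ = λ·B[:,0] = (+0.98438,+0.12925,+0.11956); r₂ = λ·B[:,1] = (-0.12619,+0.99146,-0.03282)
r₃ = r₁×r₂ = (-0.12278,+0.01722,+0.99228); SVD([r₁ r₂ r₃]) → R = UVᵀ:
  R  [+0.98438 -0.12619 -0.12278]
  R  [+0.12925 +0.99146 +0.01722]
  R  [+0.11956 -0.03282 +0.99228]
t = (+0.45067, +0.38020, +1.37340) m
tr R = 2.968125; θ = arccos((tr R − 1)/2) = 0.178772 rad = 10.243°
axis k = ((R−Rᵀ)₃₂, (R−Rᵀ)₁₃, (R−Rᵀ)₂₁) / (2 sinθ) = (-0.140705, -0.681402, +0.718257)
rvec = θ·k = (-0.025154, -0.121816, +0.128405)

rvec=(-0.0252, -0.1218, 0.1284) tvec=(0.4507, 0.3802, 1.3734)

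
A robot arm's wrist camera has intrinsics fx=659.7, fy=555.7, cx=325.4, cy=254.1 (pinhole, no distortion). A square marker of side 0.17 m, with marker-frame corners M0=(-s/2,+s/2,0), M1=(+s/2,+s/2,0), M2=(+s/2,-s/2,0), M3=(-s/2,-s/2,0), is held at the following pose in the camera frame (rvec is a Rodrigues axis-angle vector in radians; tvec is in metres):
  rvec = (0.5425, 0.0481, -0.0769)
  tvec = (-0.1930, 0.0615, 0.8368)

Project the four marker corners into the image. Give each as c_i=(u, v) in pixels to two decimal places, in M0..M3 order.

Intrinsics K: fx=659.7, fy=555.7, cx=325.4, cy=254.1
Marker side s = 0.17 m; corners in marker frame (Z=0):
  M0 = (-0.0850, +0.0850, 0)
  M1 = (+0.0850, +0.0850, 0)
  M2 = (+0.0850, -0.0850, 0)
  M3 = (-0.0850, -0.0850, 0)
rvec = (0.5425, 0.0481, -0.0769), |rvec| = θ = 0.55003 rad = 31.514°
Rodrigues: sinθ=0.52271, 1−cosθ=0.14749; R = I + sinθ·[k]× + (1−cosθ)·[k]×²:
    [+0.99599 +0.08580 +0.02537]
    [-0.06036 +0.85364 -0.51736]
    [-0.06605 +0.51375 +0.85539]
t = (-0.1930, 0.0615, 0.8368) m
M0: Pc = R·M0+t = (-0.27037, +0.13919, +0.88608); u = 659.7·(-0.27037)/0.88608 + 325.4 = 124.1092, v = 555.7·(+0.13919)/0.88608 + 254.1 = 341.3917
M1: Pc = R·M1+t = (-0.10105, +0.12893, +0.87485); u = 659.7·(-0.10105)/0.87485 + 325.4 = 249.2031, v = 555.7·(+0.12893)/0.87485 + 254.1 = 335.9943
M2: Pc = R·M2+t = (-0.11563, -0.01619, +0.78752); u = 659.7·(-0.11563)/0.78752 + 325.4 = 228.5337, v = 555.7·(-0.01619)/0.78752 + 254.1 = 242.6760
M3: Pc = R·M3+t = (-0.28495, -0.00593, +0.79875); u = 659.7·(-0.28495)/0.79875 + 325.4 = 90.0521, v = 555.7·(-0.00593)/0.79875 + 254.1 = 249.9754

c0=(124.11, 341.39) c1=(249.20, 335.99) c2=(228.53, 242.68) c3=(90.05, 249.98)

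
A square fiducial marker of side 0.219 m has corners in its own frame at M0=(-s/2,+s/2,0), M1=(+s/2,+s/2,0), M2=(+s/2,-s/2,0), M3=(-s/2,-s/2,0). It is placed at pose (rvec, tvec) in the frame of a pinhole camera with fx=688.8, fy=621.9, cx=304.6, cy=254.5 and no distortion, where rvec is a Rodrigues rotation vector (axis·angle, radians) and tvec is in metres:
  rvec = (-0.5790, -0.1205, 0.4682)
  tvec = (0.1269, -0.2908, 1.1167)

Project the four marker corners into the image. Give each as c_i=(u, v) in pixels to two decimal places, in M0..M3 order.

c0=(295.94, 101.47) c1=(423.08, 160.06) c2=(461.17, 84.52) c3=(346.94, 32.22)

Intrinsics K: fx=688.8, fy=621.9, cx=304.6, cy=254.5
Marker side s = 0.219 m; corners in marker frame (Z=0):
  M0 = (-0.1095, +0.1095, 0)
  M1 = (+0.1095, +0.1095, 0)
  M2 = (+0.1095, -0.1095, 0)
  M3 = (-0.1095, -0.1095, 0)
rvec = (-0.5790, -0.1205, 0.4682), |rvec| = θ = 0.75430 rad = 43.218°
Rodrigues: sinθ=0.68478, 1−cosθ=0.27125; R = I + sinθ·[k]× + (1−cosθ)·[k]×²:
    [+0.88857 -0.39179 -0.23863]
    [+0.45831 +0.73567 +0.49874]
    [-0.01984 -0.55253 +0.83326]
t = (0.1269, -0.2908, 1.1167) m
M0: Pc = R·M0+t = (-0.01330, -0.26043, +1.05837); u = 688.8·(-0.01330)/1.05837 + 304.6 = 295.9448, v = 621.9·(-0.26043)/1.05837 + 254.5 = 101.4717
M1: Pc = R·M1+t = (+0.18130, -0.16006, +1.05402); u = 688.8·(+0.18130)/1.05402 + 304.6 = 423.0774, v = 621.9·(-0.16006)/1.05402 + 254.5 = 160.0613
M2: Pc = R·M2+t = (+0.26710, -0.32117, +1.17503); u = 688.8·(+0.26710)/1.17503 + 304.6 = 461.1730, v = 621.9·(-0.32117)/1.17503 + 254.5 = 84.5158
M3: Pc = R·M3+t = (+0.07250, -0.42154, +1.17938); u = 688.8·(+0.07250)/1.17938 + 304.6 = 346.9439, v = 621.9·(-0.42154)/1.17938 + 254.5 = 32.2160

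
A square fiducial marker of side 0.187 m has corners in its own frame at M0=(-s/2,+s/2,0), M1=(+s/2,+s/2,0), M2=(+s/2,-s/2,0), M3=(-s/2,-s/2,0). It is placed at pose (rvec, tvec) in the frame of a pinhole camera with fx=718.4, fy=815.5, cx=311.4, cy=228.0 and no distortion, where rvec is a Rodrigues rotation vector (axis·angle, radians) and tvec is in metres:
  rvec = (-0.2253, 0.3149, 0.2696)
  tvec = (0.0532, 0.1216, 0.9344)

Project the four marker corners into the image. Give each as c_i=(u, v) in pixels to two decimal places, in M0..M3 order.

c0=(266.02, 389.88) c1=(401.54, 439.92) c2=(441.35, 276.59) c3=(307.83, 238.58)

Intrinsics K: fx=718.4, fy=815.5, cx=311.4, cy=228.0
Marker side s = 0.187 m; corners in marker frame (Z=0):
  M0 = (-0.0935, +0.0935, 0)
  M1 = (+0.0935, +0.0935, 0)
  M2 = (+0.0935, -0.0935, 0)
  M3 = (-0.0935, -0.0935, 0)
rvec = (-0.2253, 0.3149, 0.2696), |rvec| = θ = 0.47181 rad = 27.033°
Rodrigues: sinθ=0.45450, 1−cosθ=0.10925; R = I + sinθ·[k]× + (1−cosθ)·[k]×²:
    [+0.91566 -0.29453 +0.27354]
    [+0.22489 +0.93941 +0.25870]
    [-0.33316 -0.17537 +0.92642]
t = (0.0532, 0.1216, 0.9344) m
M0: Pc = R·M0+t = (-0.05995, +0.18841, +0.94915); u = 718.4·(-0.05995)/0.94915 + 311.4 = 266.0228, v = 815.5·(+0.18841)/0.94915 + 228.0 = 389.8778
M1: Pc = R·M1+t = (+0.11128, +0.23046, +0.88685); u = 718.4·(+0.11128)/0.88685 + 311.4 = 401.5395, v = 815.5·(+0.23046)/0.88685 + 228.0 = 439.9201
M2: Pc = R·M2+t = (+0.16635, +0.05479, +0.91965); u = 718.4·(+0.16635)/0.91965 + 311.4 = 441.3496, v = 815.5·(+0.05479)/0.91965 + 228.0 = 276.5868
M3: Pc = R·M3+t = (-0.00488, +0.01274, +0.98195); u = 718.4·(-0.00488)/0.98195 + 311.4 = 307.8329, v = 815.5·(+0.01274)/0.98195 + 228.0 = 238.5786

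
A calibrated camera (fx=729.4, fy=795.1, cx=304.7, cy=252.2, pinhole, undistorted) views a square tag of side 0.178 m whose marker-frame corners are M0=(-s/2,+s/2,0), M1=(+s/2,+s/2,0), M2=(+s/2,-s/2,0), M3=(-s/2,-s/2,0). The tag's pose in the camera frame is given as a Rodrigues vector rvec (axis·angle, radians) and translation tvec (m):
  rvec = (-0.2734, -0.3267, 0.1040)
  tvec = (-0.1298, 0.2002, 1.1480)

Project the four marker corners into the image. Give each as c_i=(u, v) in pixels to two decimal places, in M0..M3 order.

c0=(159.16, 449.94) c1=(272.35, 458.49) c2=(279.84, 336.89) c3=(171.95, 323.01)

Intrinsics K: fx=729.4, fy=795.1, cx=304.7, cy=252.2
Marker side s = 0.178 m; corners in marker frame (Z=0):
  M0 = (-0.0890, +0.0890, 0)
  M1 = (+0.0890, +0.0890, 0)
  M2 = (+0.0890, -0.0890, 0)
  M3 = (-0.0890, -0.0890, 0)
rvec = (-0.2734, -0.3267, 0.1040), |rvec| = θ = 0.43852 rad = 25.125°
Rodrigues: sinθ=0.42460, 1−cosθ=0.09462; R = I + sinθ·[k]× + (1−cosθ)·[k]×²:
    [+0.94216 -0.05675 -0.33032]
    [+0.14465 +0.95790 +0.24800]
    [+0.30234 -0.28144 +0.91070]
t = (-0.1298, 0.2002, 1.1480) m
M0: Pc = R·M0+t = (-0.21870, +0.27258, +1.09604); u = 729.4·(-0.21870)/1.09604 + 304.7 = 159.1565, v = 795.1·(+0.27258)/1.09604 + 252.2 = 449.9365
M1: Pc = R·M1+t = (-0.05100, +0.29833, +1.14986); u = 729.4·(-0.05100)/1.14986 + 304.7 = 272.3498, v = 795.1·(+0.29833)/1.14986 + 252.2 = 458.4856
M2: Pc = R·M2+t = (-0.04090, +0.12782, +1.19996); u = 729.4·(-0.04090)/1.19996 + 304.7 = 279.8406, v = 795.1·(+0.12782)/1.19996 + 252.2 = 336.8949
M3: Pc = R·M3+t = (-0.20860, +0.10207, +1.14614); u = 729.4·(-0.20860)/1.14614 + 304.7 = 171.9466, v = 795.1·(+0.10207)/1.14614 + 252.2 = 323.0103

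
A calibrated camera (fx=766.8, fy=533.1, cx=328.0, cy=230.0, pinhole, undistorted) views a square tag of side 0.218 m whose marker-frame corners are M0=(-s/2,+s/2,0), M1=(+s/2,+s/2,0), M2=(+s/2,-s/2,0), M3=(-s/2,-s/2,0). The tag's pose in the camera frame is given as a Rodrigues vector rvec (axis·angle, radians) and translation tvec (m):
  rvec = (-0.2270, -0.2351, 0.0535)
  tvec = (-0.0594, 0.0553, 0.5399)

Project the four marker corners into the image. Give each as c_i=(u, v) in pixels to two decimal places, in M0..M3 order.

Intrinsics K: fx=766.8, fy=533.1, cx=328.0, cy=230.0
Marker side s = 0.218 m; corners in marker frame (Z=0):
  M0 = (-0.1090, +0.1090, 0)
  M1 = (+0.1090, +0.1090, 0)
  M2 = (+0.1090, -0.1090, 0)
  M3 = (-0.1090, -0.1090, 0)
rvec = (-0.2270, -0.2351, 0.0535), |rvec| = θ = 0.33115 rad = 18.974°
Rodrigues: sinθ=0.32513, 1−cosθ=0.05433; R = I + sinθ·[k]× + (1−cosθ)·[k]×²:
    [+0.97120 -0.02609 -0.23684]
    [+0.07897 +0.97305 +0.21664]
    [+0.22481 -0.22911 +0.94709]
t = (-0.0594, 0.0553, 0.5399) m
M0: Pc = R·M0+t = (-0.16810, +0.15276, +0.49042); u = 766.8·(-0.16810)/0.49042 + 328.0 = 65.1615, v = 533.1·(+0.15276)/0.49042 + 230.0 = 396.0479
M1: Pc = R·M1+t = (+0.04362, +0.16997, +0.53943); u = 766.8·(+0.04362)/0.53943 + 328.0 = 390.0015, v = 533.1·(+0.16997)/0.53943 + 230.0 = 397.9751
M2: Pc = R·M2+t = (+0.04930, -0.04216, +0.58938); u = 766.8·(+0.04930)/0.58938 + 328.0 = 392.1462, v = 533.1·(-0.04216)/0.58938 + 230.0 = 191.8701
M3: Pc = R·M3+t = (-0.16242, -0.05937, +0.54037); u = 766.8·(-0.16242)/0.54037 + 328.0 = 97.5249, v = 533.1·(-0.05937)/0.54037 + 230.0 = 171.4283

c0=(65.16, 396.05) c1=(390.00, 397.98) c2=(392.15, 191.87) c3=(97.52, 171.43)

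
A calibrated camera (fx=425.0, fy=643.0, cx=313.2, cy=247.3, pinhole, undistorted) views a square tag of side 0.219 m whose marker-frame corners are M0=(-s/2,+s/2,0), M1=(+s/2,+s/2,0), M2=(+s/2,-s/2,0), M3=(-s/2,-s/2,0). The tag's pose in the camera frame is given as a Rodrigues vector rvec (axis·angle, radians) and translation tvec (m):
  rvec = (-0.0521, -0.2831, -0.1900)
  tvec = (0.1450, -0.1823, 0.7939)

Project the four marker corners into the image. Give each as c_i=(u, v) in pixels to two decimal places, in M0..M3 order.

Intrinsics K: fx=425.0, fy=643.0, cx=313.2, cy=247.3
Marker side s = 0.219 m; corners in marker frame (Z=0):
  M0 = (-0.1095, +0.1095, 0)
  M1 = (+0.1095, +0.1095, 0)
  M2 = (+0.1095, -0.1095, 0)
  M3 = (-0.1095, -0.1095, 0)
rvec = (-0.0521, -0.2831, -0.1900), |rvec| = θ = 0.34491 rad = 19.762°
Rodrigues: sinθ=0.33811, 1−cosθ=0.05889; R = I + sinθ·[k]× + (1−cosθ)·[k]×²:
    [+0.94245 +0.19356 -0.27262]
    [-0.17895 +0.98078 +0.07770]
    [+0.28242 -0.02444 +0.95898]
t = (0.1450, -0.1823, 0.7939) m
M0: Pc = R·M0+t = (+0.06300, -0.05531, +0.76030); u = 425.0·(+0.06300)/0.76030 + 313.2 = 348.4143, v = 643.0·(-0.05531)/0.76030 + 247.3 = 200.5243
M1: Pc = R·M1+t = (+0.26939, -0.09450, +0.82215); u = 425.0·(+0.26939)/0.82215 + 313.2 = 452.4595, v = 643.0·(-0.09450)/0.82215 + 247.3 = 173.3922
M2: Pc = R·M2+t = (+0.22700, -0.30929, +0.82750); u = 425.0·(+0.22700)/0.82750 + 313.2 = 429.7879, v = 643.0·(-0.30929)/0.82750 + 247.3 = 6.9690
M3: Pc = R·M3+t = (+0.02061, -0.27010, +0.76565); u = 425.0·(+0.02061)/0.76565 + 313.2 = 324.6386, v = 643.0·(-0.27010)/0.76565 + 247.3 = 20.4675

c0=(348.41, 200.52) c1=(452.46, 173.39) c2=(429.79, 6.97) c3=(324.64, 20.47)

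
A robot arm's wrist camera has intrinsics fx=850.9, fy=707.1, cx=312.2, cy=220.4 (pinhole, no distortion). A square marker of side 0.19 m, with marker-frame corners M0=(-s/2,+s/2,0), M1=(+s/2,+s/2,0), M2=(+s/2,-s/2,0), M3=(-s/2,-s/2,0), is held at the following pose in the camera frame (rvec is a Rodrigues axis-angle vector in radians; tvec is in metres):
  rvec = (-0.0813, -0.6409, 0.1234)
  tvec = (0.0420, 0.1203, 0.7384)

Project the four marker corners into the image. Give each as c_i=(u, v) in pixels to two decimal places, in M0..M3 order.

Intrinsics K: fx=850.9, fy=707.1, cx=312.2, cy=220.4
Marker side s = 0.19 m; corners in marker frame (Z=0):
  M0 = (-0.0950, +0.0950, 0)
  M1 = (+0.0950, +0.0950, 0)
  M2 = (+0.0950, -0.0950, 0)
  M3 = (-0.0950, -0.0950, 0)
rvec = (-0.0813, -0.6409, 0.1234), |rvec| = θ = 0.65772 rad = 37.684°
Rodrigues: sinθ=0.61131, 1−cosθ=0.20861; R = I + sinθ·[k]× + (1−cosθ)·[k]×²:
    [+0.79458 -0.08957 -0.60052]
    [+0.13982 +0.98947 +0.03743]
    [+0.59084 -0.11370 +0.79873]
t = (0.0420, 0.1203, 0.7384) m
M0: Pc = R·M0+t = (-0.04199, +0.20102, +0.67147); u = 850.9·(-0.04199)/0.67147 + 312.2 = 258.9845, v = 707.1·(+0.20102)/0.67147 + 220.4 = 432.0837
M1: Pc = R·M1+t = (+0.10898, +0.22758, +0.78373); u = 850.9·(+0.10898)/0.78373 + 312.2 = 430.5162, v = 707.1·(+0.22758)/0.78373 + 220.4 = 425.7308
M2: Pc = R·M2+t = (+0.12599, +0.03958, +0.80533); u = 850.9·(+0.12599)/0.80533 + 312.2 = 445.3229, v = 707.1·(+0.03958)/0.80533 + 220.4 = 255.1551
M3: Pc = R·M3+t = (-0.02498, +0.01302, +0.69307); u = 850.9·(-0.02498)/0.69307 + 312.2 = 281.5363, v = 707.1·(+0.01302)/0.69307 + 220.4 = 233.6810

c0=(258.98, 432.08) c1=(430.52, 425.73) c2=(445.32, 255.16) c3=(281.54, 233.68)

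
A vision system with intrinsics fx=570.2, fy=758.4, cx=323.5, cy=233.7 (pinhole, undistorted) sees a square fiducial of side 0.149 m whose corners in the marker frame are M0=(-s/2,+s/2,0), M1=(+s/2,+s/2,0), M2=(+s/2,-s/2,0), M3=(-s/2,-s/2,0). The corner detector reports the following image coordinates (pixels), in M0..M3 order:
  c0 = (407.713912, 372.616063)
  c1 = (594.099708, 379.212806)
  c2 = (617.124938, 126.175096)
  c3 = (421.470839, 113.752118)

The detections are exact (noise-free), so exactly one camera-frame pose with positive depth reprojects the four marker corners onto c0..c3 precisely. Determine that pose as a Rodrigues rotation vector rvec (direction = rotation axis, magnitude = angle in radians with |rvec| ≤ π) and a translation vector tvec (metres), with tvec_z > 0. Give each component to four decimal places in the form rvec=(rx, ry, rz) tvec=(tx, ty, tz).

Intrinsics K: fx=570.2, fy=758.4, cx=323.5, cy=233.7
Marker side s = 0.149 m; corners in marker frame (Z=0):
  M0 = (-0.0745, +0.0745, 0)
  M1 = (+0.0745, +0.0745, 0)
  M2 = (+0.0745, -0.0745, 0)
  M3 = (-0.0745, -0.0745, 0)
Detected image corners:
  c0 = (407.713912, 372.616063) px
  c1 = (594.099708, 379.212806) px
  c2 = (617.124938, 126.175096) px
  c3 = (421.470839, 113.752118) px
Planar DLT: solve 8×8 A·h = b for H (H[2,2]=1):
  H  [+1352.72933 +49.23802 +510.86741]
  H  [+98.08470 +1801.67108 +251.22203]
  H  [+0.14017 +0.33913 +1.00000]
B = K⁻¹H; ‖b₁‖=2.298746, ‖b₂‖=2.298746; λ = 2/(‖b₁‖+‖b₂‖) = 0.435020, sign → tz>0 ⇒ λ=+0.435020
r₁ = λ·B[:,0] = (+0.99744,+0.03747,+0.06098); r₂ = λ·B[:,1] = (-0.04614,+0.98798,+0.14753)
r₃ = r₁×r₂ = (-0.05472,-0.14996,+0.98718); SVD([r₁ r₂ r₃]) → R = UVᵀ:
  R  [+0.99744 -0.04614 -0.05472]
  R  [+0.03747 +0.98798 -0.14996]
  R  [+0.06098 +0.14753 +0.98718]
t = (+0.14295, +0.01005, +0.43502) m
tr R = 2.972593; θ = arccos((tr R − 1)/2) = 0.165741 rad = 9.496°
axis k = ((R−Rᵀ)₃₂, (R−Rᵀ)₁₃, (R−Rᵀ)₂₁) / (2 sinθ) = (+0.901589, -0.350623, +0.253379)
rvec = θ·k = (+0.149430, -0.058113, +0.041995)

rvec=(0.1494, -0.0581, 0.0420) tvec=(0.1429, 0.0101, 0.4350)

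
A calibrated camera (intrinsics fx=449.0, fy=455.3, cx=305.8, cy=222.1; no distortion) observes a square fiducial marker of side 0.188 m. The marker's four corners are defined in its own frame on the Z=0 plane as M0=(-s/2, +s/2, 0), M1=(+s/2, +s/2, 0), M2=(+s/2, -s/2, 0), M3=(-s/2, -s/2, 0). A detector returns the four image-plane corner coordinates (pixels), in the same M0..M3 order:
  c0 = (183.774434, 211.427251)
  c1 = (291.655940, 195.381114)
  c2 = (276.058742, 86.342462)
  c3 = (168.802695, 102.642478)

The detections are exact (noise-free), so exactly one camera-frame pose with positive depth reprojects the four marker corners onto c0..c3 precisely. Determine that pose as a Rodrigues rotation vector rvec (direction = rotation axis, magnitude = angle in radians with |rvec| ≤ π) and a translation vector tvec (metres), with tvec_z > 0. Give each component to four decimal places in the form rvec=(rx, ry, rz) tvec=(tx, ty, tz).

rvec=(-0.0212, 0.0145, -0.1447) tvec=(-0.1308, -0.1247, 0.7747)

Intrinsics K: fx=449.0, fy=455.3, cx=305.8, cy=222.1
Marker side s = 0.188 m; corners in marker frame (Z=0):
  M0 = (-0.0940, +0.0940, 0)
  M1 = (+0.0940, +0.0940, 0)
  M2 = (+0.0940, -0.0940, 0)
  M3 = (-0.0940, -0.0940, 0)
Detected image corners:
  c0 = (183.774434, 211.427251) px
  c1 = (291.655940, 195.381114) px
  c2 = (276.058742, 86.342462) px
  c3 = (168.802695, 102.642478) px
Planar DLT: solve 8×8 A·h = b for H (H[2,2]=1):
  H  [+568.34127 +74.72603 +229.96830]
  H  [-88.50744 +575.06205 +148.81476]
  H  [-0.01664 -0.02856 +1.00000]
B = K⁻¹H; ‖b₁‖=1.290748, ‖b₂‖=1.290748; λ = 2/(‖b₁‖+‖b₂‖) = 0.774745, sign → tz>0 ⇒ λ=+0.774745
r₁ = λ·B[:,0] = (+0.98945,-0.14432,-0.01289); r₂ = λ·B[:,1] = (+0.14401,+0.98933,-0.02213)
r₃ = r₁×r₂ = (+0.01595,+0.02004,+0.99967); SVD([r₁ r₂ r₃]) → R = UVᵀ:
  R  [+0.98945 +0.14401 +0.01595]
  R  [-0.14432 +0.98933 +0.02004]
  R  [-0.01289 -0.02213 +0.99967]
t = (-0.13085, -0.12470, +0.77474) m
tr R = 2.978448; θ = arccos((tr R − 1)/2) = 0.146937 rad = 8.419°
axis k = ((R−Rᵀ)₃₂, (R−Rᵀ)₁₃, (R−Rᵀ)₂₁) / (2 sinθ) = (-0.144011, +0.098494, -0.984662)
rvec = θ·k = (-0.021161, +0.014472, -0.144684)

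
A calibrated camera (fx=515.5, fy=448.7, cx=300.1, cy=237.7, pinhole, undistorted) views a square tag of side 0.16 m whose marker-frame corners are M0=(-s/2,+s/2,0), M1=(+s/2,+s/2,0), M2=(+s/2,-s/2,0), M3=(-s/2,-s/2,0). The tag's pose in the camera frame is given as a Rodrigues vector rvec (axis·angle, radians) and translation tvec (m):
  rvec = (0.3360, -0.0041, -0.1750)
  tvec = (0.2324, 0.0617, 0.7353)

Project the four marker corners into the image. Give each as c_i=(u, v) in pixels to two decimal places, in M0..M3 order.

c0=(413.00, 325.70) c1=(520.54, 309.95) c2=(517.07, 220.98) c3=(401.60, 238.39)

Intrinsics K: fx=515.5, fy=448.7, cx=300.1, cy=237.7
Marker side s = 0.16 m; corners in marker frame (Z=0):
  M0 = (-0.0800, +0.0800, 0)
  M1 = (+0.0800, +0.0800, 0)
  M2 = (+0.0800, -0.0800, 0)
  M3 = (-0.0800, -0.0800, 0)
rvec = (0.3360, -0.0041, -0.1750), |rvec| = θ = 0.37886 rad = 21.707°
Rodrigues: sinθ=0.36987, 1−cosθ=0.07091; R = I + sinθ·[k]× + (1−cosθ)·[k]×²:
    [+0.98486 +0.17016 -0.03305]
    [-0.17152 +0.92909 -0.32766]
    [-0.02505 +0.32837 +0.94422]
t = (0.2324, 0.0617, 0.7353) m
M0: Pc = R·M0+t = (+0.16722, +0.14975, +0.76357); u = 515.5·(+0.16722)/0.76357 + 300.1 = 412.9955, v = 448.7·(+0.14975)/0.76357 + 237.7 = 325.6975
M1: Pc = R·M1+t = (+0.32480, +0.12231, +0.75957); u = 515.5·(+0.32480)/0.75957 + 300.1 = 520.5356, v = 448.7·(+0.12231)/0.75957 + 237.7 = 309.9498
M2: Pc = R·M2+t = (+0.29758, -0.02635, +0.70703); u = 515.5·(+0.29758)/0.70703 + 300.1 = 517.0656, v = 448.7·(-0.02635)/0.70703 + 237.7 = 220.9779
M3: Pc = R·M3+t = (+0.14000, +0.00109, +0.71103); u = 515.5·(+0.14000)/0.71103 + 300.1 = 401.5987, v = 448.7·(+0.00109)/0.71103 + 237.7 = 238.3906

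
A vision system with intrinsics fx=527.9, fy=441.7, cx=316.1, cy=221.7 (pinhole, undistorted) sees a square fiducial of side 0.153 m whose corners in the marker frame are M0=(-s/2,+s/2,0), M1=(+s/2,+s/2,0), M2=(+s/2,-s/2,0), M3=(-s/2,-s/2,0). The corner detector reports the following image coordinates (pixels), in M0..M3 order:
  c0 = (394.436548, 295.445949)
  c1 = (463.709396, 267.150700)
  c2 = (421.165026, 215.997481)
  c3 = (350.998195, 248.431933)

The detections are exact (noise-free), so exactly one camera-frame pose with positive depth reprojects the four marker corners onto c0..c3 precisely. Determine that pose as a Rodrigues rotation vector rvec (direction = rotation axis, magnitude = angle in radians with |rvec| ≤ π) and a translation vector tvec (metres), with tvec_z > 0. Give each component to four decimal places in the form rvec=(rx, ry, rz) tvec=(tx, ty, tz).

rvec=(0.4231, 0.2692, -0.5886) tvec=(0.1725, 0.0817, 1.0004)

Intrinsics K: fx=527.9, fy=441.7, cx=316.1, cy=221.7
Marker side s = 0.153 m; corners in marker frame (Z=0):
  M0 = (-0.0765, +0.0765, 0)
  M1 = (+0.0765, +0.0765, 0)
  M2 = (+0.0765, -0.0765, 0)
  M3 = (-0.0765, -0.0765, 0)
Detected image corners:
  c0 = (394.436548, 295.445949) px
  c1 = (463.709396, 267.150700) px
  c2 = (421.165026, 215.997481) px
  c3 = (350.998195, 248.431933) px
Planar DLT: solve 8×8 A·h = b for H (H[2,2]=1):
  H  [+308.29908 +406.06848 +407.11771]
  H  [-290.94960 +399.17766 +257.75211]
  H  [-0.36145 +0.30669 +1.00000]
B = K⁻¹H; ‖b₁‖=0.999575, ‖b₂‖=0.999575; λ = 2/(‖b₁‖+‖b₂‖) = 1.000425, sign → tz>0 ⇒ λ=+1.000425
r₁ = λ·B[:,0] = (+0.80078,-0.47749,-0.36160); r₂ = λ·B[:,1] = (+0.58582,+0.75012,+0.30682)
r₃ = r₁×r₂ = (+0.12474,-0.45753,+0.88040); SVD([r₁ r₂ r₃]) → R = UVᵀ:
  R  [+0.80078 +0.58582 +0.12474]
  R  [-0.47749 +0.75012 -0.45753]
  R  [-0.36160 +0.30682 +0.88040]
t = (+0.17249, +0.08166, +1.00043) m
tr R = 2.431299; θ = arccos((tr R − 1)/2) = 0.773243 rad = 44.304°
axis k = ((R−Rᵀ)₃₂, (R−Rᵀ)₁₃, (R−Rᵀ)₂₁) / (2 sinθ) = (+0.547164, +0.348153, -0.761184)
rvec = θ·k = (+0.423091, +0.269207, -0.588580)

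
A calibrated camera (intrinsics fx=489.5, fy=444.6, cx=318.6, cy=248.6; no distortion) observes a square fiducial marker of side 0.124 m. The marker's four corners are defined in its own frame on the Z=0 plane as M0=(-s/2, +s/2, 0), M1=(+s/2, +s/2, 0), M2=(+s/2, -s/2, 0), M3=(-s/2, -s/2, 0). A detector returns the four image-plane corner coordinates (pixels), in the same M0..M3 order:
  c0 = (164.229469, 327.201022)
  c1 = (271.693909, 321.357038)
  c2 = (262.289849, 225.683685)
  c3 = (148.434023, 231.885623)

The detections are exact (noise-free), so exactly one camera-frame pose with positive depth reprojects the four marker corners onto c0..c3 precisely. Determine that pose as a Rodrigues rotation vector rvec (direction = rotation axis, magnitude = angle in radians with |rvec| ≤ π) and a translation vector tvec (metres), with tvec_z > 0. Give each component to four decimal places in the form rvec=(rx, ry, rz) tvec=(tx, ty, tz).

rvec=(0.2581, -0.0073, -0.0596) tvec=(-0.1195, 0.0361, 0.5479)

Intrinsics K: fx=489.5, fy=444.6, cx=318.6, cy=248.6
Marker side s = 0.124 m; corners in marker frame (Z=0):
  M0 = (-0.0620, +0.0620, 0)
  M1 = (+0.0620, +0.0620, 0)
  M2 = (+0.0620, -0.0620, 0)
  M3 = (-0.0620, -0.0620, 0)
Detected image corners:
  c0 = (164.229469, 327.201022) px
  c1 = (271.693909, 321.357038) px
  c2 = (262.289849, 225.683685) px
  c3 = (148.434023, 231.885623) px
Planar DLT: solve 8×8 A·h = b for H (H[2,2]=1):
  H  [+891.49702 +200.22079 +211.84088]
  H  [-48.76445 +898.94589 +277.91115]
  H  [-0.00085 +0.46588 +1.00000]
B = K⁻¹H; ‖b₁‖=1.825061, ‖b₂‖=1.825061; λ = 2/(‖b₁‖+‖b₂‖) = 0.547927, sign → tz>0 ⇒ λ=+0.547927
r₁ = λ·B[:,0] = (+0.99821,-0.05984,-0.00046); r₂ = λ·B[:,1] = (+0.05797,+0.96513,+0.25527)
r₃ = r₁×r₂ = (-0.01483,-0.25484,+0.96687); SVD([r₁ r₂ r₃]) → R = UVᵀ:
  R  [+0.99821 +0.05797 -0.01483]
  R  [-0.05984 +0.96513 -0.25484]
  R  [-0.00046 +0.25527 +0.96687]
t = (-0.11950, +0.03612, +0.54793) m
tr R = 2.930209; θ = arccos((tr R − 1)/2) = 0.264953 rad = 15.181°
axis k = ((R−Rᵀ)₃₂, (R−Rᵀ)₁₃, (R−Rᵀ)₂₁) / (2 sinθ) = (+0.973984, -0.027427, -0.224950)
rvec = θ·k = (+0.258060, -0.007267, -0.059601)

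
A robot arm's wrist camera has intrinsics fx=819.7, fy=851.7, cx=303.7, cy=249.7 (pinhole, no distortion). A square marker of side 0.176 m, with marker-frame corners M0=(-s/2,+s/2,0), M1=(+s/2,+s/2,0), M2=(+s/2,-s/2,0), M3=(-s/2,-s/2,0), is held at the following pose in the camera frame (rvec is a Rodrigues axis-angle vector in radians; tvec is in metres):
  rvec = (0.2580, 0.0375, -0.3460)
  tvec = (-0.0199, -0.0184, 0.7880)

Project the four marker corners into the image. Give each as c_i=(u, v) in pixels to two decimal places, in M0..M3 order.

c0=(230.69, 344.22) c1=(398.48, 284.14) c2=(339.24, 106.82) c3=(163.23, 173.47)

Intrinsics K: fx=819.7, fy=851.7, cx=303.7, cy=249.7
Marker side s = 0.176 m; corners in marker frame (Z=0):
  M0 = (-0.0880, +0.0880, 0)
  M1 = (+0.0880, +0.0880, 0)
  M2 = (+0.0880, -0.0880, 0)
  M3 = (-0.0880, -0.0880, 0)
rvec = (0.2580, 0.0375, -0.3460), |rvec| = θ = 0.43323 rad = 24.822°
Rodrigues: sinθ=0.41980, 1−cosθ=0.09238; R = I + sinθ·[k]× + (1−cosθ)·[k]×²:
    [+0.94038 +0.34004 -0.00760]
    [-0.33052 +0.90831 -0.25639]
    [-0.08028 +0.24362 +0.96654]
t = (-0.0199, -0.0184, 0.7880) m
M0: Pc = R·M0+t = (-0.07273, +0.09062, +0.81650); u = 819.7·(-0.07273)/0.81650 + 303.7 = 230.6853, v = 851.7·(+0.09062)/0.81650 + 249.7 = 344.2227
M1: Pc = R·M1+t = (+0.09278, +0.03245, +0.80237); u = 819.7·(+0.09278)/0.80237 + 303.7 = 398.4804, v = 851.7·(+0.03245)/0.80237 + 249.7 = 284.1403
M2: Pc = R·M2+t = (+0.03293, -0.12742, +0.75950); u = 819.7·(+0.03293)/0.75950 + 303.7 = 339.2402, v = 851.7·(-0.12742)/0.75950 + 249.7 = 106.8152
M3: Pc = R·M3+t = (-0.13258, -0.06925, +0.77363); u = 819.7·(-0.13258)/0.77363 + 303.7 = 163.2273, v = 851.7·(-0.06925)/0.77363 + 249.7 = 173.4661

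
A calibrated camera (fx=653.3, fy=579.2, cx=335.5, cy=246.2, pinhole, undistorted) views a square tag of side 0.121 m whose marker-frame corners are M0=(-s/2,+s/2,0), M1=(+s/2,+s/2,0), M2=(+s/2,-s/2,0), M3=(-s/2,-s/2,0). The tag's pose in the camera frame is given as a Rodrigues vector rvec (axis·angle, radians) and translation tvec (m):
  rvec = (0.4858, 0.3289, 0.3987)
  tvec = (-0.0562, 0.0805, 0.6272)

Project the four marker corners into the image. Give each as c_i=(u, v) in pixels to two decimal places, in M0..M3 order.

Intrinsics K: fx=653.3, fy=579.2, cx=335.5, cy=246.2
Marker side s = 0.121 m; corners in marker frame (Z=0):
  M0 = (-0.0605, +0.0605, 0)
  M1 = (+0.0605, +0.0605, 0)
  M2 = (+0.0605, -0.0605, 0)
  M3 = (-0.0605, -0.0605, 0)
rvec = (0.4858, 0.3289, 0.3987), |rvec| = θ = 0.70932 rad = 40.641°
Rodrigues: sinθ=0.65132, 1−cosθ=0.24120; R = I + sinθ·[k]× + (1−cosθ)·[k]×²:
    [+0.87194 -0.28950 +0.39486]
    [+0.44269 +0.81066 -0.38321]
    [-0.20915 +0.50894 +0.83501]
t = (-0.0562, 0.0805, 0.6272) m
M0: Pc = R·M0+t = (-0.12647, +0.10276, +0.67064); u = 653.3·(-0.12647)/0.67064 + 335.5 = 212.3036, v = 579.2·(+0.10276)/0.67064 + 246.2 = 334.9501
M1: Pc = R·M1+t = (-0.02096, +0.15633, +0.64534); u = 653.3·(-0.02096)/0.64534 + 335.5 = 314.2788, v = 579.2·(+0.15633)/0.64534 + 246.2 = 386.5068
M2: Pc = R·M2+t = (+0.01407, +0.05824, +0.58376); u = 653.3·(+0.01407)/0.58376 + 335.5 = 351.2430, v = 579.2·(+0.05824)/0.58376 + 246.2 = 303.9835
M3: Pc = R·M3+t = (-0.09144, +0.00467, +0.60906); u = 653.3·(-0.09144)/0.60906 + 335.5 = 237.4214, v = 579.2·(+0.00467)/0.60906 + 246.2 = 250.6430

c0=(212.30, 334.95) c1=(314.28, 386.51) c2=(351.24, 303.98) c3=(237.42, 250.64)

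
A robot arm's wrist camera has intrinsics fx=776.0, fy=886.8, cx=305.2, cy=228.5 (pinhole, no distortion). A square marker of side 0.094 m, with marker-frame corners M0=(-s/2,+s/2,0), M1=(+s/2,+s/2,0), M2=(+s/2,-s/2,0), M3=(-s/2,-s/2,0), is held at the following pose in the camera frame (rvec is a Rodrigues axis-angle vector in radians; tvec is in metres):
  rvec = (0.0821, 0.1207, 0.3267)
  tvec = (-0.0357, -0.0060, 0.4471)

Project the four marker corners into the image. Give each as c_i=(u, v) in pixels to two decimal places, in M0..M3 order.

Intrinsics K: fx=776.0, fy=886.8, cx=305.2, cy=228.5
Marker side s = 0.094 m; corners in marker frame (Z=0):
  M0 = (-0.0470, +0.0470, 0)
  M1 = (+0.0470, +0.0470, 0)
  M2 = (+0.0470, -0.0470, 0)
  M3 = (-0.0470, -0.0470, 0)
rvec = (0.0821, 0.1207, 0.3267), |rvec| = θ = 0.35783 rad = 20.502°
Rodrigues: sinθ=0.35024, 1−cosθ=0.06334; R = I + sinθ·[k]× + (1−cosθ)·[k]×²:
    [+0.93999 -0.31487 +0.13141]
    [+0.32467 +0.94387 -0.06085]
    [-0.10487 +0.09987 +0.98946]
t = (-0.0357, -0.0060, 0.4471) m
M0: Pc = R·M0+t = (-0.09468, +0.02310, +0.45672); u = 776.0·(-0.09468)/0.45672 + 305.2 = 144.3352, v = 886.8·(+0.02310)/0.45672 + 228.5 = 273.3562
M1: Pc = R·M1+t = (-0.00632, +0.05362, +0.44686); u = 776.0·(-0.00632)/0.44686 + 305.2 = 294.2264, v = 886.8·(+0.05362)/0.44686 + 228.5 = 334.9113
M2: Pc = R·M2+t = (+0.02328, -0.03510, +0.43748); u = 776.0·(+0.02328)/0.43748 + 305.2 = 346.4918, v = 886.8·(-0.03510)/0.43748 + 228.5 = 157.3456
M3: Pc = R·M3+t = (-0.06508, -0.06562, +0.44734); u = 776.0·(-0.06508)/0.44734 + 305.2 = 192.3033, v = 886.8·(-0.06562)/0.44734 + 228.5 = 98.4117

c0=(144.34, 273.36) c1=(294.23, 334.91) c2=(346.49, 157.35) c3=(192.30, 98.41)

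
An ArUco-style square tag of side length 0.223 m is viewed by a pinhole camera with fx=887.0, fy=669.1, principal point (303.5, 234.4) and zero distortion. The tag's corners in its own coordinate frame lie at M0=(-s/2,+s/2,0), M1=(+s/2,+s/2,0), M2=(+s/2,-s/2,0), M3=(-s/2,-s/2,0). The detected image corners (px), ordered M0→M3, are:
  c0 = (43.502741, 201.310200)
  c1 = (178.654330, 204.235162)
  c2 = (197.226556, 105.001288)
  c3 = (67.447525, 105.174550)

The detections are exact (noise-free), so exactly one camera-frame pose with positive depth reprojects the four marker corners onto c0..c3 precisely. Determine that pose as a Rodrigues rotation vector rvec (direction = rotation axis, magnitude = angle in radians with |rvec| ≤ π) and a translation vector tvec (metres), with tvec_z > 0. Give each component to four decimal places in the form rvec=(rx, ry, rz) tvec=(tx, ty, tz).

Intrinsics K: fx=887.0, fy=669.1, cx=303.5, cy=234.4
Marker side s = 0.223 m; corners in marker frame (Z=0):
  M0 = (-0.1115, +0.1115, 0)
  M1 = (+0.1115, +0.1115, 0)
  M2 = (+0.1115, -0.1115, 0)
  M3 = (-0.1115, -0.1115, 0)
Detected image corners:
  c0 = (43.502741, 201.310200) px
  c1 = (178.654330, 204.235162) px
  c2 = (197.226556, 105.001288) px
  c3 = (67.447525, 105.174550) px
Planar DLT: solve 8×8 A·h = b for H (H[2,2]=1):
  H  [+576.78053 -120.37424 +120.92075]
  H  [-15.43866 +406.50178 +152.80734]
  H  [-0.13935 -0.20424 +1.00000]
B = K⁻¹H; ‖b₁‖=0.712181, ‖b₂‖=0.712181; λ = 2/(‖b₁‖+‖b₂‖) = 1.404137, sign → tz>0 ⇒ λ=+1.404137
r₁ = λ·B[:,0] = (+0.98000,+0.03615,-0.19567); r₂ = λ·B[:,1] = (-0.09243,+0.95353,-0.28678)
r₃ = r₁×r₂ = (+0.17621,+0.29913,+0.93780); SVD([r₁ r₂ r₃]) → R = UVᵀ:
  R  [+0.98000 -0.09243 +0.17621]
  R  [+0.03615 +0.95353 +0.29913]
  R  [-0.19567 -0.28678 +0.93780]
t = (-0.28903, -0.17123, +1.40414) m
tr R = 2.871333; θ = arccos((tr R − 1)/2) = 0.360653 rad = 20.664°
axis k = ((R−Rᵀ)₃₂, (R−Rᵀ)₁₃, (R−Rᵀ)₂₁) / (2 sinθ) = (-0.830170, +0.526905, +0.182179)
rvec = θ·k = (-0.299403, +0.190030, +0.065703)

rvec=(-0.2994, 0.1900, 0.0657) tvec=(-0.2890, -0.1712, 1.4041)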